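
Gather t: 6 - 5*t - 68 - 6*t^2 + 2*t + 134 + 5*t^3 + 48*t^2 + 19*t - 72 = 5*t^3 + 42*t^2 + 16*t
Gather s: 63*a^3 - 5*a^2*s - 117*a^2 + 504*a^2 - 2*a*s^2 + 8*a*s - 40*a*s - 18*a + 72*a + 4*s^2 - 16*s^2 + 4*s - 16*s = 63*a^3 + 387*a^2 + 54*a + s^2*(-2*a - 12) + s*(-5*a^2 - 32*a - 12)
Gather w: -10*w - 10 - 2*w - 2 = -12*w - 12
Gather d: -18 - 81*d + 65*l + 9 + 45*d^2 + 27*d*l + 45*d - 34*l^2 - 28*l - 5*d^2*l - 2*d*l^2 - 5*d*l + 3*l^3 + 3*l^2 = d^2*(45 - 5*l) + d*(-2*l^2 + 22*l - 36) + 3*l^3 - 31*l^2 + 37*l - 9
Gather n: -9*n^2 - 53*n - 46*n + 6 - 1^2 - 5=-9*n^2 - 99*n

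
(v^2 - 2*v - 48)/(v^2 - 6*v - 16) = (v + 6)/(v + 2)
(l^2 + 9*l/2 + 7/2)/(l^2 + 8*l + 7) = (l + 7/2)/(l + 7)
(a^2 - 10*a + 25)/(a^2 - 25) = (a - 5)/(a + 5)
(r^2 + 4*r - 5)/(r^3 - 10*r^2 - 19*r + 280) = (r - 1)/(r^2 - 15*r + 56)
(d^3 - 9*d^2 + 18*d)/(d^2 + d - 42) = d*(d - 3)/(d + 7)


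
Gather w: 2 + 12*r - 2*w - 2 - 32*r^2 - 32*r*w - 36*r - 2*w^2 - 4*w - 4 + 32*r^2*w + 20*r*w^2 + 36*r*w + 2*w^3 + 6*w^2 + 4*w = -32*r^2 - 24*r + 2*w^3 + w^2*(20*r + 4) + w*(32*r^2 + 4*r - 2) - 4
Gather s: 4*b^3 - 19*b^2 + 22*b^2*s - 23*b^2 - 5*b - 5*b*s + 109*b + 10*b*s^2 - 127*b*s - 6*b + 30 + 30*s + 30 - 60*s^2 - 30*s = 4*b^3 - 42*b^2 + 98*b + s^2*(10*b - 60) + s*(22*b^2 - 132*b) + 60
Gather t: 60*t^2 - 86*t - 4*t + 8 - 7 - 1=60*t^2 - 90*t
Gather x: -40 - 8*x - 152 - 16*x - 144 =-24*x - 336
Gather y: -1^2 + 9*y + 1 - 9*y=0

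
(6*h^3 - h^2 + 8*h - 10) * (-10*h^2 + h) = -60*h^5 + 16*h^4 - 81*h^3 + 108*h^2 - 10*h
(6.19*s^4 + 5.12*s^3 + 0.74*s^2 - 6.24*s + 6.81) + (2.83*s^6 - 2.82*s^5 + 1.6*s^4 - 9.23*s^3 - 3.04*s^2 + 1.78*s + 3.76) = 2.83*s^6 - 2.82*s^5 + 7.79*s^4 - 4.11*s^3 - 2.3*s^2 - 4.46*s + 10.57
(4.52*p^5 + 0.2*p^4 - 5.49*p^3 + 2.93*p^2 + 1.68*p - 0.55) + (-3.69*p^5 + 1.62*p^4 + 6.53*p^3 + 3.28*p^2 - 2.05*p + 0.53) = 0.83*p^5 + 1.82*p^4 + 1.04*p^3 + 6.21*p^2 - 0.37*p - 0.02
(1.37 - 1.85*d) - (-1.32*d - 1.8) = 3.17 - 0.53*d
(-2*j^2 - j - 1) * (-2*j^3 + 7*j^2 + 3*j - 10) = 4*j^5 - 12*j^4 - 11*j^3 + 10*j^2 + 7*j + 10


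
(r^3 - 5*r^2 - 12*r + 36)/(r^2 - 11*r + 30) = (r^2 + r - 6)/(r - 5)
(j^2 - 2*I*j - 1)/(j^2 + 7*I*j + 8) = (j - I)/(j + 8*I)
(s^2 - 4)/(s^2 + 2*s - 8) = (s + 2)/(s + 4)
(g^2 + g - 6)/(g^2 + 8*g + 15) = (g - 2)/(g + 5)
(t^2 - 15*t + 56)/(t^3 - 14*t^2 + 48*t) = (t - 7)/(t*(t - 6))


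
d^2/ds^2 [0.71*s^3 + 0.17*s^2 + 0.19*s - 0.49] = 4.26*s + 0.34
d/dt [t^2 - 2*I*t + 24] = 2*t - 2*I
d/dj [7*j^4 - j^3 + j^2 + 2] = j*(28*j^2 - 3*j + 2)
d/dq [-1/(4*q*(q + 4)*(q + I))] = (q*(q + 4) + q*(q + I) + (q + 4)*(q + I))/(4*q^2*(q + 4)^2*(q + I)^2)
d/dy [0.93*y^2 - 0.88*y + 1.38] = 1.86*y - 0.88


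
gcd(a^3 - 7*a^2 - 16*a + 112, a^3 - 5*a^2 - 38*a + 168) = a^2 - 11*a + 28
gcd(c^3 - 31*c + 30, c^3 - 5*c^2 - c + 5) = c^2 - 6*c + 5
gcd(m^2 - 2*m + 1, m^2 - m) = m - 1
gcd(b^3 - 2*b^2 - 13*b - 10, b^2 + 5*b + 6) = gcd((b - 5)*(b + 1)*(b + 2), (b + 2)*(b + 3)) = b + 2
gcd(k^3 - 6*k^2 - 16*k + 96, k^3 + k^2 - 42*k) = k - 6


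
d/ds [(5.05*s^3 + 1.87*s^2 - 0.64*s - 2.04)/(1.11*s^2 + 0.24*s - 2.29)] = (5.6055*s^4 + 2.424*s^3 - 33.5343*s^2 - 4.0358*s + 1.9552)/(1.2321*s^4 + 0.5328*s^3 - 5.0262*s^2 - 1.0992*s + 5.2441)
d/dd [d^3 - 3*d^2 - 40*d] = 3*d^2 - 6*d - 40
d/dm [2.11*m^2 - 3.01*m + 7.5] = 4.22*m - 3.01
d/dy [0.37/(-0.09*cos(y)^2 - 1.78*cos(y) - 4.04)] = -(0.0666*cos(y) + 0.6586)*sin(y)/(0.09*cos(y)^2 + 1.78*cos(y) + 4.04)^2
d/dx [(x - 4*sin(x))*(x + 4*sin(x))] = 2*x - 16*sin(2*x)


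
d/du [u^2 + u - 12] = 2*u + 1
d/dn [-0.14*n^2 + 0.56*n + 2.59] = 0.56 - 0.28*n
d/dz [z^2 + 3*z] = 2*z + 3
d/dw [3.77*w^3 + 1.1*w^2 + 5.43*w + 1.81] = 11.31*w^2 + 2.2*w + 5.43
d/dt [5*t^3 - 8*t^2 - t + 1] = 15*t^2 - 16*t - 1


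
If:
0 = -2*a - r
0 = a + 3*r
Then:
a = 0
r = 0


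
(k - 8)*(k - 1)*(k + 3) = k^3 - 6*k^2 - 19*k + 24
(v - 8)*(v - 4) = v^2 - 12*v + 32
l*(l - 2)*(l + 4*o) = l^3 + 4*l^2*o - 2*l^2 - 8*l*o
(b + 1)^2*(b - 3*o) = b^3 - 3*b^2*o + 2*b^2 - 6*b*o + b - 3*o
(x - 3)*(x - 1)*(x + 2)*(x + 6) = x^4 + 4*x^3 - 17*x^2 - 24*x + 36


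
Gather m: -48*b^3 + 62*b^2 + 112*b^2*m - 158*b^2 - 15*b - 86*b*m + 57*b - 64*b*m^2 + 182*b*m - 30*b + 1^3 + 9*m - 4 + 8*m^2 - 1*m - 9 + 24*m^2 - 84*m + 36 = -48*b^3 - 96*b^2 + 12*b + m^2*(32 - 64*b) + m*(112*b^2 + 96*b - 76) + 24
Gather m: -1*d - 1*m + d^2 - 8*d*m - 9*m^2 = d^2 - d - 9*m^2 + m*(-8*d - 1)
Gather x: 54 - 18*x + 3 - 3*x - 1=56 - 21*x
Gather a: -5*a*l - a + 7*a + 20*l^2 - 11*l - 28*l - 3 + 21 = a*(6 - 5*l) + 20*l^2 - 39*l + 18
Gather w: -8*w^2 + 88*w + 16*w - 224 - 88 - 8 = -8*w^2 + 104*w - 320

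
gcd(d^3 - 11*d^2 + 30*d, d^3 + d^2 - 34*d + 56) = 1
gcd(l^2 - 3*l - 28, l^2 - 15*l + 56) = l - 7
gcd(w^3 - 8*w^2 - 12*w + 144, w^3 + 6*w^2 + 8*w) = w + 4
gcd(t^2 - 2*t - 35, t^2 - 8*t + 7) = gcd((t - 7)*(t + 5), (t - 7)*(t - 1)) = t - 7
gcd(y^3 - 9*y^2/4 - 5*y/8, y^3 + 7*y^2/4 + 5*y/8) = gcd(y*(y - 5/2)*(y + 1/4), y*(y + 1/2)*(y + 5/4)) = y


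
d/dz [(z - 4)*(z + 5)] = 2*z + 1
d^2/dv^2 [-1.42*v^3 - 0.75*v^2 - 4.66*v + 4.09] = -8.52*v - 1.5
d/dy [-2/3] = 0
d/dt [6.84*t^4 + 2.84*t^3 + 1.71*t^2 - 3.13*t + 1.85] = 27.36*t^3 + 8.52*t^2 + 3.42*t - 3.13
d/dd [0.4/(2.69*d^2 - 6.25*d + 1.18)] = (2.5 - 2.152*d)/(2.69*d^2 - 6.25*d + 1.18)^2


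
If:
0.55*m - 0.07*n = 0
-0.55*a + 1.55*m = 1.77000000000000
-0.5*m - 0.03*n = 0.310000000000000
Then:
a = -4.41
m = -0.42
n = -3.31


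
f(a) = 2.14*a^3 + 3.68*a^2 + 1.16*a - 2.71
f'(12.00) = 1013.96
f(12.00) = 4239.05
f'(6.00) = 276.44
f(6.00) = 598.97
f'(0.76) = 10.46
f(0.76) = 1.24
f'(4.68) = 176.22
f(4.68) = 302.68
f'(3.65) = 113.55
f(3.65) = 154.61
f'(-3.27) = 45.74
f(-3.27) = -41.98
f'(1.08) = 16.60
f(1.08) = 5.53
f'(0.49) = 6.31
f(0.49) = -1.01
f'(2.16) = 47.01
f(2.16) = 38.53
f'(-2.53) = 23.63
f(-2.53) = -16.75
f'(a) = 6.42*a^2 + 7.36*a + 1.16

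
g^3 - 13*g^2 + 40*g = g*(g - 8)*(g - 5)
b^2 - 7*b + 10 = (b - 5)*(b - 2)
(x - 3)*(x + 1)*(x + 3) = x^3 + x^2 - 9*x - 9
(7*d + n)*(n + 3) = 7*d*n + 21*d + n^2 + 3*n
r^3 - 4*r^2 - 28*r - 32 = (r - 8)*(r + 2)^2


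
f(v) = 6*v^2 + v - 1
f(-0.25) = -0.88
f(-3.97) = 89.60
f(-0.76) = 1.71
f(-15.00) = 1334.00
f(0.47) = 0.80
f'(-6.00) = -71.00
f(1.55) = 14.96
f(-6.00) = 209.00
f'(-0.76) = -8.12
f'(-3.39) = -39.68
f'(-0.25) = -2.00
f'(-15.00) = -179.00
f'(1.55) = 19.60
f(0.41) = 0.42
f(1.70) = 18.04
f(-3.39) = 64.56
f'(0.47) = 6.64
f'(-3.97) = -46.64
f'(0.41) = 5.92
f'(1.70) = 21.40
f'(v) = 12*v + 1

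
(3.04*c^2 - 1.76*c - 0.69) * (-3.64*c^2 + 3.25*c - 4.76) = -11.0656*c^4 + 16.2864*c^3 - 17.6788*c^2 + 6.1351*c + 3.2844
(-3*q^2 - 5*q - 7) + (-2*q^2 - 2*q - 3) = -5*q^2 - 7*q - 10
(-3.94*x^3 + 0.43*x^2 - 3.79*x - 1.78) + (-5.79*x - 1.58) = -3.94*x^3 + 0.43*x^2 - 9.58*x - 3.36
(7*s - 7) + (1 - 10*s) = -3*s - 6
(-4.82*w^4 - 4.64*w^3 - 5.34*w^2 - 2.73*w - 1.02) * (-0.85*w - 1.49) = 4.097*w^5 + 11.1258*w^4 + 11.4526*w^3 + 10.2771*w^2 + 4.9347*w + 1.5198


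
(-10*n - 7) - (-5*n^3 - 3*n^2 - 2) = 5*n^3 + 3*n^2 - 10*n - 5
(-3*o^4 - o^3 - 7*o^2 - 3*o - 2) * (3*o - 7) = -9*o^5 + 18*o^4 - 14*o^3 + 40*o^2 + 15*o + 14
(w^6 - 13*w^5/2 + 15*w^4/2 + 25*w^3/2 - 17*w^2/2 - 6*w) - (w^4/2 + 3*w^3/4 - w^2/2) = w^6 - 13*w^5/2 + 7*w^4 + 47*w^3/4 - 8*w^2 - 6*w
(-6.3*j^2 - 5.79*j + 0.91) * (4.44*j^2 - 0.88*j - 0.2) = -27.972*j^4 - 20.1636*j^3 + 10.3956*j^2 + 0.3572*j - 0.182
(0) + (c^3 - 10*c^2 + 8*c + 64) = c^3 - 10*c^2 + 8*c + 64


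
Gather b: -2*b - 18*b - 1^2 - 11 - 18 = -20*b - 30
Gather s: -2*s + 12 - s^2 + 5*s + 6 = -s^2 + 3*s + 18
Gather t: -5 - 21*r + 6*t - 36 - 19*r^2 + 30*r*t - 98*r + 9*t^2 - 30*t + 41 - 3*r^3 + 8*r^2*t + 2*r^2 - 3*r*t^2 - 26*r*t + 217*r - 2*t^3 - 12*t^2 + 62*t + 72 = -3*r^3 - 17*r^2 + 98*r - 2*t^3 + t^2*(-3*r - 3) + t*(8*r^2 + 4*r + 38) + 72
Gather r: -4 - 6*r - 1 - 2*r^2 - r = -2*r^2 - 7*r - 5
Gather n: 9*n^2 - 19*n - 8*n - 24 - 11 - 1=9*n^2 - 27*n - 36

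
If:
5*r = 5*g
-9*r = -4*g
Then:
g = 0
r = 0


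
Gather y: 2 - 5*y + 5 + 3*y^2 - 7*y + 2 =3*y^2 - 12*y + 9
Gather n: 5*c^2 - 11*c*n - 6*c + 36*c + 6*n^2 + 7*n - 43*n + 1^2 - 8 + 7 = 5*c^2 + 30*c + 6*n^2 + n*(-11*c - 36)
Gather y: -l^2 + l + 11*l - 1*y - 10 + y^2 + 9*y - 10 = -l^2 + 12*l + y^2 + 8*y - 20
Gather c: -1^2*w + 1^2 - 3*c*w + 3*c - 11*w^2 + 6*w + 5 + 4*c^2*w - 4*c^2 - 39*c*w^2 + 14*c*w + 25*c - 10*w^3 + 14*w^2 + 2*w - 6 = c^2*(4*w - 4) + c*(-39*w^2 + 11*w + 28) - 10*w^3 + 3*w^2 + 7*w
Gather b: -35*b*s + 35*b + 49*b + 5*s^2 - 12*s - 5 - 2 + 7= b*(84 - 35*s) + 5*s^2 - 12*s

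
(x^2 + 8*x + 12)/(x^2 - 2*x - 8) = (x + 6)/(x - 4)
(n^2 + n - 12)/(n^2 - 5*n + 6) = (n + 4)/(n - 2)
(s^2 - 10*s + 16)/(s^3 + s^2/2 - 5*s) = 2*(s - 8)/(s*(2*s + 5))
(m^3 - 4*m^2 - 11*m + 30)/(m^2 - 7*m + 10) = m + 3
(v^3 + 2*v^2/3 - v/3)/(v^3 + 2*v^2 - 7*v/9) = 3*(v + 1)/(3*v + 7)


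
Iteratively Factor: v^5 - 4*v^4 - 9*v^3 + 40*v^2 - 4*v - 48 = (v + 1)*(v^4 - 5*v^3 - 4*v^2 + 44*v - 48) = (v + 1)*(v + 3)*(v^3 - 8*v^2 + 20*v - 16) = (v - 2)*(v + 1)*(v + 3)*(v^2 - 6*v + 8) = (v - 4)*(v - 2)*(v + 1)*(v + 3)*(v - 2)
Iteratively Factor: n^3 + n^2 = (n + 1)*(n^2) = n*(n + 1)*(n)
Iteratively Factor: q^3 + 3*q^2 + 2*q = (q + 1)*(q^2 + 2*q) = q*(q + 1)*(q + 2)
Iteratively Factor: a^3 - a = (a - 1)*(a^2 + a) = (a - 1)*(a + 1)*(a)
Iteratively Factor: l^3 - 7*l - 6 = (l + 2)*(l^2 - 2*l - 3) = (l - 3)*(l + 2)*(l + 1)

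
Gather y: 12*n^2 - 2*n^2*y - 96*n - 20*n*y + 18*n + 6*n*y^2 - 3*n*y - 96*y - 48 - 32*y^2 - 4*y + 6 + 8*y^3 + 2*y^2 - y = 12*n^2 - 78*n + 8*y^3 + y^2*(6*n - 30) + y*(-2*n^2 - 23*n - 101) - 42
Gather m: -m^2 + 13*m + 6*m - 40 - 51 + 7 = -m^2 + 19*m - 84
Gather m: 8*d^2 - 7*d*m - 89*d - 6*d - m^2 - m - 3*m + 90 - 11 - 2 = 8*d^2 - 95*d - m^2 + m*(-7*d - 4) + 77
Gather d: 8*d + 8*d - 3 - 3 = 16*d - 6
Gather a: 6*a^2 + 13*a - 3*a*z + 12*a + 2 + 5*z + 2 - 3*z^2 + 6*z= 6*a^2 + a*(25 - 3*z) - 3*z^2 + 11*z + 4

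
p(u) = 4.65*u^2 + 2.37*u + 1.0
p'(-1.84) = -14.74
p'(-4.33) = -37.90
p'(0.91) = 10.83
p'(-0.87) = -5.72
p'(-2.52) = -21.07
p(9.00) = 398.98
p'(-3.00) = -25.53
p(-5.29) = 118.59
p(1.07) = 8.86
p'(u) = 9.3*u + 2.37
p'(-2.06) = -16.79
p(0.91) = 7.01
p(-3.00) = 35.74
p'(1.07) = 12.32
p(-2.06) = 15.85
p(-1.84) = 12.38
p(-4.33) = 77.92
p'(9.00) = 86.07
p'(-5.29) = -46.83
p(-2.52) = 24.56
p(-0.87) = 2.46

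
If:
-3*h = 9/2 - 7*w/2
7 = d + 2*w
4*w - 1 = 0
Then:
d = 13/2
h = -29/24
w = 1/4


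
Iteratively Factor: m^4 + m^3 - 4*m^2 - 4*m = (m + 1)*(m^3 - 4*m) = m*(m + 1)*(m^2 - 4) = m*(m + 1)*(m + 2)*(m - 2)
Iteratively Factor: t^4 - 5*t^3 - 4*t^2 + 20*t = (t + 2)*(t^3 - 7*t^2 + 10*t) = (t - 2)*(t + 2)*(t^2 - 5*t) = (t - 5)*(t - 2)*(t + 2)*(t)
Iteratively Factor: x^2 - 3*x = (x - 3)*(x)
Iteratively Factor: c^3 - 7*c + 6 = (c - 2)*(c^2 + 2*c - 3) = (c - 2)*(c - 1)*(c + 3)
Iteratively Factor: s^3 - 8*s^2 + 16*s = (s - 4)*(s^2 - 4*s) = s*(s - 4)*(s - 4)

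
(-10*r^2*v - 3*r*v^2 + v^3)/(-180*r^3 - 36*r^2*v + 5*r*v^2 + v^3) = v*(10*r^2 + 3*r*v - v^2)/(180*r^3 + 36*r^2*v - 5*r*v^2 - v^3)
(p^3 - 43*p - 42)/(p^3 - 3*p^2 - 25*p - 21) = (p + 6)/(p + 3)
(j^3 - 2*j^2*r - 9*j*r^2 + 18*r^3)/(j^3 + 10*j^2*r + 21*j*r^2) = (j^2 - 5*j*r + 6*r^2)/(j*(j + 7*r))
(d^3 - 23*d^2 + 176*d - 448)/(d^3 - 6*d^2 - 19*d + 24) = (d^2 - 15*d + 56)/(d^2 + 2*d - 3)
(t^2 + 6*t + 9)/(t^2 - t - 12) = (t + 3)/(t - 4)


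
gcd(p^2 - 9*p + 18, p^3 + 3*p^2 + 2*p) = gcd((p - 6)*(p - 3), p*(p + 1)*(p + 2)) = 1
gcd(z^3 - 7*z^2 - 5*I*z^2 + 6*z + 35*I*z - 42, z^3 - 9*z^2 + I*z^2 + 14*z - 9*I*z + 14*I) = z^2 + z*(-7 + I) - 7*I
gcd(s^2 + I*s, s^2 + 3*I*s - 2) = s + I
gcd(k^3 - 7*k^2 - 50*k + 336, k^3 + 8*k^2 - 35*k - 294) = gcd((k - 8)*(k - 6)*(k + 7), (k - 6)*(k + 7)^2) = k^2 + k - 42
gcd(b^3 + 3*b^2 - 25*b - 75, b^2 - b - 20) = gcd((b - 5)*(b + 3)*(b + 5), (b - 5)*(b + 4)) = b - 5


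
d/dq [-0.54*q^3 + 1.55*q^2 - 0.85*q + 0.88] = -1.62*q^2 + 3.1*q - 0.85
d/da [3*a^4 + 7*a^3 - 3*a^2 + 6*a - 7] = 12*a^3 + 21*a^2 - 6*a + 6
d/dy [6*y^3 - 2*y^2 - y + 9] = 18*y^2 - 4*y - 1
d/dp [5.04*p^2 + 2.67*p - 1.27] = 10.08*p + 2.67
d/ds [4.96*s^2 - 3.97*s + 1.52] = 9.92*s - 3.97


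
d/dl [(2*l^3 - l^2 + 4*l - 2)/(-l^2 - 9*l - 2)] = (-2*l^4 - 36*l^3 + l^2 - 26)/(l^4 + 18*l^3 + 85*l^2 + 36*l + 4)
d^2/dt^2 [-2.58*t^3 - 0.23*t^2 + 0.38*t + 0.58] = -15.48*t - 0.46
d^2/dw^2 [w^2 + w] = 2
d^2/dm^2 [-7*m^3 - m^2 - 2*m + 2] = -42*m - 2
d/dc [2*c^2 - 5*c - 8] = 4*c - 5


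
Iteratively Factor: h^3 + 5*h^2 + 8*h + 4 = (h + 2)*(h^2 + 3*h + 2) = (h + 1)*(h + 2)*(h + 2)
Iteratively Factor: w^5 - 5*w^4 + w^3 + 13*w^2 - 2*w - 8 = (w - 4)*(w^4 - w^3 - 3*w^2 + w + 2) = (w - 4)*(w + 1)*(w^3 - 2*w^2 - w + 2) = (w - 4)*(w + 1)^2*(w^2 - 3*w + 2) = (w - 4)*(w - 1)*(w + 1)^2*(w - 2)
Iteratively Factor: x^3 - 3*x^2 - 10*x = (x - 5)*(x^2 + 2*x) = x*(x - 5)*(x + 2)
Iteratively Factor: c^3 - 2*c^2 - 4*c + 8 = (c - 2)*(c^2 - 4) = (c - 2)*(c + 2)*(c - 2)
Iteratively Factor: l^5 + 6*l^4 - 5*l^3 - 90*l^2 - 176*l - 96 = (l + 3)*(l^4 + 3*l^3 - 14*l^2 - 48*l - 32) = (l - 4)*(l + 3)*(l^3 + 7*l^2 + 14*l + 8) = (l - 4)*(l + 2)*(l + 3)*(l^2 + 5*l + 4) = (l - 4)*(l + 1)*(l + 2)*(l + 3)*(l + 4)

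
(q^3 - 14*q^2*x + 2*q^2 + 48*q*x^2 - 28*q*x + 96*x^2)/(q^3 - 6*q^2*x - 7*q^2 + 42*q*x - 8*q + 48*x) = (q^2 - 8*q*x + 2*q - 16*x)/(q^2 - 7*q - 8)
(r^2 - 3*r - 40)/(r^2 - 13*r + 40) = (r + 5)/(r - 5)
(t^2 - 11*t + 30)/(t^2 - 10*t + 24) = (t - 5)/(t - 4)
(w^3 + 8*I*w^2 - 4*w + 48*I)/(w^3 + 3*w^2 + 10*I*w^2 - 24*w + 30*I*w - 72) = (w - 2*I)/(w + 3)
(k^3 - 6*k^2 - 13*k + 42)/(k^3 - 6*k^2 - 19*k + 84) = (k^2 + k - 6)/(k^2 + k - 12)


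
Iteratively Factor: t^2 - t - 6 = (t - 3)*(t + 2)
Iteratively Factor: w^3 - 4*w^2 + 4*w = (w)*(w^2 - 4*w + 4) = w*(w - 2)*(w - 2)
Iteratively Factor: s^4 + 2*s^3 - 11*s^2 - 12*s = (s - 3)*(s^3 + 5*s^2 + 4*s) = (s - 3)*(s + 4)*(s^2 + s) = (s - 3)*(s + 1)*(s + 4)*(s)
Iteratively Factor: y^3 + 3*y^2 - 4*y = (y - 1)*(y^2 + 4*y) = y*(y - 1)*(y + 4)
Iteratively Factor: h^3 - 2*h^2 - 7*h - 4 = (h + 1)*(h^2 - 3*h - 4) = (h + 1)^2*(h - 4)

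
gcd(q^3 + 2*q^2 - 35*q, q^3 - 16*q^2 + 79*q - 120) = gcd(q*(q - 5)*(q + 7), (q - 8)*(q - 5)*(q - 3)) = q - 5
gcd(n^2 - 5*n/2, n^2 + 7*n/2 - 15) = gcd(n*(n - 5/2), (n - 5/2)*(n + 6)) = n - 5/2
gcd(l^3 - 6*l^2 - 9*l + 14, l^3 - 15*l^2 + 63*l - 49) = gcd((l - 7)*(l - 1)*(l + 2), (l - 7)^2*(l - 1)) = l^2 - 8*l + 7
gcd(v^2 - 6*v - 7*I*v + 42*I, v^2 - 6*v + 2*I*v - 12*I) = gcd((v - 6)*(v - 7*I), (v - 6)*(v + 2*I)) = v - 6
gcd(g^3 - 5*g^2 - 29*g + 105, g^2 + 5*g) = g + 5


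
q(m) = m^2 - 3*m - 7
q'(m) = 2*m - 3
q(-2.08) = 3.57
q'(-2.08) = -7.16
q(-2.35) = 5.57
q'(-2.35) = -7.70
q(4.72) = 1.12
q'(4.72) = 6.44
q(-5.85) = 44.77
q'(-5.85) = -14.70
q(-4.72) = 29.44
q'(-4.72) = -12.44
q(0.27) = -7.74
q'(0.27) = -2.46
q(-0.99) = -3.05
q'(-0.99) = -4.98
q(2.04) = -8.96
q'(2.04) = 1.08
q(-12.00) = 173.00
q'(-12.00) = -27.00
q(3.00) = -7.00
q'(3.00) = 3.00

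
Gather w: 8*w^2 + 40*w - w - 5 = 8*w^2 + 39*w - 5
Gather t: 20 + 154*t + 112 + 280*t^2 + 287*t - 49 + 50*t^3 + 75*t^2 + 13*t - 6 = 50*t^3 + 355*t^2 + 454*t + 77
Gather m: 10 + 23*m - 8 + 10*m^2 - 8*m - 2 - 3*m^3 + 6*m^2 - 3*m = -3*m^3 + 16*m^2 + 12*m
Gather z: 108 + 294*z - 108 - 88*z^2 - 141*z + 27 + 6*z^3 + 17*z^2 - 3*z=6*z^3 - 71*z^2 + 150*z + 27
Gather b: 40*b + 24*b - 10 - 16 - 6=64*b - 32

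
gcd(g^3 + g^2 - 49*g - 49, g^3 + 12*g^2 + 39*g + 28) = g^2 + 8*g + 7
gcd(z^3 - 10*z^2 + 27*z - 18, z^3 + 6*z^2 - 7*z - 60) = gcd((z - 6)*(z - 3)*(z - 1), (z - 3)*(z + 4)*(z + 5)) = z - 3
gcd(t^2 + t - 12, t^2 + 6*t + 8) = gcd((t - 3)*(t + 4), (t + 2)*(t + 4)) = t + 4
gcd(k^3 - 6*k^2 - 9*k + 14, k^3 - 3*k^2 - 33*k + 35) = k^2 - 8*k + 7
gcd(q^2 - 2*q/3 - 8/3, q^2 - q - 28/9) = q + 4/3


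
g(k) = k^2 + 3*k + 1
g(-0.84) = -0.81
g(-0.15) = 0.57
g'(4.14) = 11.28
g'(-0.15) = 2.70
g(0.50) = 2.75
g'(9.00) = 21.00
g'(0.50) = 4.00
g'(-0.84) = 1.32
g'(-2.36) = -1.72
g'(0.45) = 3.90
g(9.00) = 109.00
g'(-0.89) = 1.22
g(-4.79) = 9.57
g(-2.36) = -0.51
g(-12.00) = 109.00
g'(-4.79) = -6.58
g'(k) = 2*k + 3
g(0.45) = 2.55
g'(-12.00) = -21.00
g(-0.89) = -0.88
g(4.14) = 30.56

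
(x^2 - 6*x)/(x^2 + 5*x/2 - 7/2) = 2*x*(x - 6)/(2*x^2 + 5*x - 7)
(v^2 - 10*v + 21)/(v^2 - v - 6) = (v - 7)/(v + 2)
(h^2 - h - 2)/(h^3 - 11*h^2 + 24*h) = (h^2 - h - 2)/(h*(h^2 - 11*h + 24))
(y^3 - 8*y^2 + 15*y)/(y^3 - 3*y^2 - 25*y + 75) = y/(y + 5)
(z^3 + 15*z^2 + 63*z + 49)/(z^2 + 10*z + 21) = (z^2 + 8*z + 7)/(z + 3)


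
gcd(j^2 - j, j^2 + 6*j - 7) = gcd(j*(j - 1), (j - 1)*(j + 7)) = j - 1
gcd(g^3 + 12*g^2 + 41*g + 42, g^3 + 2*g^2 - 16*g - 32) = g + 2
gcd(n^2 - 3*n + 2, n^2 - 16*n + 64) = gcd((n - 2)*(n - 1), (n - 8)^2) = 1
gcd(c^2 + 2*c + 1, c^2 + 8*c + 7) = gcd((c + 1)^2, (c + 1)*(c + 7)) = c + 1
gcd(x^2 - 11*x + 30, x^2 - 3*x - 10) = x - 5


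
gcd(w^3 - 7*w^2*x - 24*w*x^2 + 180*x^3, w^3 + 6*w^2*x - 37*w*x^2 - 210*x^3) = -w^2 + w*x + 30*x^2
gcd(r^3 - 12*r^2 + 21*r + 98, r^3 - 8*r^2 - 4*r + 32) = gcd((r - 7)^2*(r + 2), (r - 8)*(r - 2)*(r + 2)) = r + 2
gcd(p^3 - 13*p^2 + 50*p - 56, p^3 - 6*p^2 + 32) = p - 4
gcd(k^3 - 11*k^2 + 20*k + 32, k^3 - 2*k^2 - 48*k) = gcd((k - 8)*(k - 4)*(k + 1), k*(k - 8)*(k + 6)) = k - 8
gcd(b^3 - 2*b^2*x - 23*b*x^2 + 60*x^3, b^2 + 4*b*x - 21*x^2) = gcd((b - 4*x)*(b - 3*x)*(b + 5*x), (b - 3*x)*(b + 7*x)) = -b + 3*x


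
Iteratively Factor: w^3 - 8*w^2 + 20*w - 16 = (w - 2)*(w^2 - 6*w + 8) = (w - 4)*(w - 2)*(w - 2)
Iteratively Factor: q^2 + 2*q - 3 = (q + 3)*(q - 1)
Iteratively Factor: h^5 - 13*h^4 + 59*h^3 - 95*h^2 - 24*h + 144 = (h - 3)*(h^4 - 10*h^3 + 29*h^2 - 8*h - 48) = (h - 3)*(h + 1)*(h^3 - 11*h^2 + 40*h - 48) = (h - 3)^2*(h + 1)*(h^2 - 8*h + 16) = (h - 4)*(h - 3)^2*(h + 1)*(h - 4)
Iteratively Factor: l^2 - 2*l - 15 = (l - 5)*(l + 3)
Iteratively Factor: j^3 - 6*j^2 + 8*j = (j - 4)*(j^2 - 2*j) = j*(j - 4)*(j - 2)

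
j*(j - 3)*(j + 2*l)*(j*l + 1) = j^4*l + 2*j^3*l^2 - 3*j^3*l + j^3 - 6*j^2*l^2 + 2*j^2*l - 3*j^2 - 6*j*l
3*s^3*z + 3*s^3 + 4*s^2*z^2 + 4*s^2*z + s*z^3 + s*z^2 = (s + z)*(3*s + z)*(s*z + s)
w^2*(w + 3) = w^3 + 3*w^2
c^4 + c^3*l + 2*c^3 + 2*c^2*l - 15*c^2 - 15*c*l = c*(c - 3)*(c + 5)*(c + l)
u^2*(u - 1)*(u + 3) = u^4 + 2*u^3 - 3*u^2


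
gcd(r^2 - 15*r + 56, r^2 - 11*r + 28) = r - 7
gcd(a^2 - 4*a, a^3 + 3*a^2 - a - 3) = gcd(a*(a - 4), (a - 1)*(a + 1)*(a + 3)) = 1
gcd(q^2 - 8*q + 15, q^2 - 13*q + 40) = q - 5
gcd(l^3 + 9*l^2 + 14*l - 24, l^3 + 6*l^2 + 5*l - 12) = l^2 + 3*l - 4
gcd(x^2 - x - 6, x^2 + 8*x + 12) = x + 2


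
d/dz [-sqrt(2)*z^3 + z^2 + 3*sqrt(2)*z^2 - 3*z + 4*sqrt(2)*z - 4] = -3*sqrt(2)*z^2 + 2*z + 6*sqrt(2)*z - 3 + 4*sqrt(2)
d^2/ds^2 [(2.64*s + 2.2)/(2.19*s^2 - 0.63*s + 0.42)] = ((2.64*s + 2.2)*(4.38*s - 0.63)*(8.76*s - 1.26) - (34.6896*s + 6.3096)*(2.19*s^2 - 0.63*s + 0.42))/(2.19*s^2 - 0.63*s + 0.42)^3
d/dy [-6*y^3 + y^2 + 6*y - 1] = -18*y^2 + 2*y + 6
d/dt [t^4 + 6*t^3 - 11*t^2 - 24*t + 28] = 4*t^3 + 18*t^2 - 22*t - 24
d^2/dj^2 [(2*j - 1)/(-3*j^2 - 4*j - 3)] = 2*(-4*(2*j - 1)*(3*j + 2)^2 + (18*j + 5)*(3*j^2 + 4*j + 3))/(3*j^2 + 4*j + 3)^3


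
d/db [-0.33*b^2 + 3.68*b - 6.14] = 3.68 - 0.66*b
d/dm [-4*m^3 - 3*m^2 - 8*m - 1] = -12*m^2 - 6*m - 8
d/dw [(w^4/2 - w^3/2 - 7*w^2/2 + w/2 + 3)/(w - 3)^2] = (2*w^3 - 7*w^2 - 12*w + 5)/(2*(w^2 - 6*w + 9))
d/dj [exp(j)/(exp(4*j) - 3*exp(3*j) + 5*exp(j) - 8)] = (-(4*exp(3*j) - 9*exp(2*j) + 5)*exp(j) + exp(4*j) - 3*exp(3*j) + 5*exp(j) - 8)*exp(j)/(exp(4*j) - 3*exp(3*j) + 5*exp(j) - 8)^2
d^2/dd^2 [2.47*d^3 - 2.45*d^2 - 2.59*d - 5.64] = 14.82*d - 4.9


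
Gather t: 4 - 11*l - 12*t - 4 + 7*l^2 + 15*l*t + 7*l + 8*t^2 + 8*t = 7*l^2 - 4*l + 8*t^2 + t*(15*l - 4)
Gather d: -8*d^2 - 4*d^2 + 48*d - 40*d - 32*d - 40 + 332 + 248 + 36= -12*d^2 - 24*d + 576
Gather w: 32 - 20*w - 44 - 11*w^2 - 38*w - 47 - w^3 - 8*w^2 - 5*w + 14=-w^3 - 19*w^2 - 63*w - 45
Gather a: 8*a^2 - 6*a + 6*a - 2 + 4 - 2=8*a^2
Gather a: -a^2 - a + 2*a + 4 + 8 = -a^2 + a + 12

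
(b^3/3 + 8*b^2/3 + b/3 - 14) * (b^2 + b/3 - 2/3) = b^5/3 + 25*b^4/9 + b^3 - 47*b^2/3 - 44*b/9 + 28/3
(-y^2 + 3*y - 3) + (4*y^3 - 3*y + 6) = 4*y^3 - y^2 + 3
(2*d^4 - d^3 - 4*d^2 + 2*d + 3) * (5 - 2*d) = -4*d^5 + 12*d^4 + 3*d^3 - 24*d^2 + 4*d + 15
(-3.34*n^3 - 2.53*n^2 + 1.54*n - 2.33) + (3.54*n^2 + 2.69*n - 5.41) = -3.34*n^3 + 1.01*n^2 + 4.23*n - 7.74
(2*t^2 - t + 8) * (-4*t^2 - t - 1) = -8*t^4 + 2*t^3 - 33*t^2 - 7*t - 8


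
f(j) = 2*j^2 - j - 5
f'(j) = 4*j - 1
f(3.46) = 15.48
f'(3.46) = 12.84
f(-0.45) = -4.14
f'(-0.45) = -2.80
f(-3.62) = 24.83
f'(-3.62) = -15.48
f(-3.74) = 26.72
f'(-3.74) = -15.96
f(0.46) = -5.04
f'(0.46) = 0.84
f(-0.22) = -4.68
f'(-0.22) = -1.88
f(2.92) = 9.13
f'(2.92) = 10.68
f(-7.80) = 124.48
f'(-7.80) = -32.20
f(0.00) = -5.00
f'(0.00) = -1.00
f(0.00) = -5.00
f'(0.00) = -1.00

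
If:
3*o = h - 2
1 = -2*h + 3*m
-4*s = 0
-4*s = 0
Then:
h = 3*o + 2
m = 2*o + 5/3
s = 0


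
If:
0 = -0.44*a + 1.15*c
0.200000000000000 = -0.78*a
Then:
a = -0.26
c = -0.10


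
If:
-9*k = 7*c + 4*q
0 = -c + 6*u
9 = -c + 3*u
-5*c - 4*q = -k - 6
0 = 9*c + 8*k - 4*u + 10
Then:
No Solution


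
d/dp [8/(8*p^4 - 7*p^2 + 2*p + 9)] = 16*(-16*p^3 + 7*p - 1)/(8*p^4 - 7*p^2 + 2*p + 9)^2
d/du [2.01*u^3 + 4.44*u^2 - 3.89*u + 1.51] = 6.03*u^2 + 8.88*u - 3.89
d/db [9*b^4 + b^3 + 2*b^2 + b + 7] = 36*b^3 + 3*b^2 + 4*b + 1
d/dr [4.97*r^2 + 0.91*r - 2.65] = 9.94*r + 0.91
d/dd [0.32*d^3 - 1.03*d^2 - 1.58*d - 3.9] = 0.96*d^2 - 2.06*d - 1.58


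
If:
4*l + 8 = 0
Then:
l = -2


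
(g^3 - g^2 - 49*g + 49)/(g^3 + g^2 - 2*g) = (g^2 - 49)/(g*(g + 2))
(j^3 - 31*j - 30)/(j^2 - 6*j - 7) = (j^2 - j - 30)/(j - 7)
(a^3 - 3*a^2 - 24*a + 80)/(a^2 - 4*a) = a + 1 - 20/a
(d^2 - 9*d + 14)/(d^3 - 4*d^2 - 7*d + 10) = (d^2 - 9*d + 14)/(d^3 - 4*d^2 - 7*d + 10)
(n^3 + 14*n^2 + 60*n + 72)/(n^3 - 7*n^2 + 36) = (n^2 + 12*n + 36)/(n^2 - 9*n + 18)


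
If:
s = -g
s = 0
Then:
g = 0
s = 0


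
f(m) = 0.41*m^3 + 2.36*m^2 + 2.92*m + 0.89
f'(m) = 1.23*m^2 + 4.72*m + 2.92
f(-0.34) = 0.15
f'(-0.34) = 1.46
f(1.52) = 12.22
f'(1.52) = 12.94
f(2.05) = 20.33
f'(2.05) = 17.77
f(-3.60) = 1.83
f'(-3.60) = 1.87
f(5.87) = 182.28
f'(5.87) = 73.01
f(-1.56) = 0.52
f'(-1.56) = -1.45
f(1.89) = 17.61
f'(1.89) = 16.23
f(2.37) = 26.52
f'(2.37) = 21.02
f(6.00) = 191.93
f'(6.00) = 75.52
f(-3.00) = 2.30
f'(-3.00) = -0.17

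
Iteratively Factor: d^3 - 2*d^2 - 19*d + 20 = (d - 5)*(d^2 + 3*d - 4) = (d - 5)*(d - 1)*(d + 4)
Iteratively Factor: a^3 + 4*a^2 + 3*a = (a + 3)*(a^2 + a) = a*(a + 3)*(a + 1)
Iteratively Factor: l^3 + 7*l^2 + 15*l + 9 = (l + 3)*(l^2 + 4*l + 3) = (l + 1)*(l + 3)*(l + 3)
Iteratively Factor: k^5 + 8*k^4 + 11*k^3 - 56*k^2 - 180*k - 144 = (k + 2)*(k^4 + 6*k^3 - k^2 - 54*k - 72) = (k + 2)*(k + 4)*(k^3 + 2*k^2 - 9*k - 18) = (k + 2)*(k + 3)*(k + 4)*(k^2 - k - 6) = (k + 2)^2*(k + 3)*(k + 4)*(k - 3)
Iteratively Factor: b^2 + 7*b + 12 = (b + 3)*(b + 4)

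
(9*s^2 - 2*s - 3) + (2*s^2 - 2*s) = 11*s^2 - 4*s - 3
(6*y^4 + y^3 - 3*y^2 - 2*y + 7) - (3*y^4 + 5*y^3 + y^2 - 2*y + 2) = 3*y^4 - 4*y^3 - 4*y^2 + 5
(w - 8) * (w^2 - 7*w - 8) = w^3 - 15*w^2 + 48*w + 64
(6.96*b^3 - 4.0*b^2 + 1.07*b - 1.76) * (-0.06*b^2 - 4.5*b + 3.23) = -0.4176*b^5 - 31.08*b^4 + 40.4166*b^3 - 17.6294*b^2 + 11.3761*b - 5.6848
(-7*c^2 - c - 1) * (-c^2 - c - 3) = 7*c^4 + 8*c^3 + 23*c^2 + 4*c + 3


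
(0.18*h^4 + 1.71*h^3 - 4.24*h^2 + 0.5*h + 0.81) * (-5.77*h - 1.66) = -1.0386*h^5 - 10.1655*h^4 + 21.6262*h^3 + 4.1534*h^2 - 5.5037*h - 1.3446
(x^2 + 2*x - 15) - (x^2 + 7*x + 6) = -5*x - 21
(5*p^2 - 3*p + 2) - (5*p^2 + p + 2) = -4*p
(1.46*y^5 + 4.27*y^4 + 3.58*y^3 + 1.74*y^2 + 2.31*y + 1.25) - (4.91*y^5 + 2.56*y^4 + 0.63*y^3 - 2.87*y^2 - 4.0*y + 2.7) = -3.45*y^5 + 1.71*y^4 + 2.95*y^3 + 4.61*y^2 + 6.31*y - 1.45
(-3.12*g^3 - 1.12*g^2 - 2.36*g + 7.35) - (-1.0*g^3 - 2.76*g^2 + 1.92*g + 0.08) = -2.12*g^3 + 1.64*g^2 - 4.28*g + 7.27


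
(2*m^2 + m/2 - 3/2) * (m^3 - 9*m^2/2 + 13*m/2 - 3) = 2*m^5 - 17*m^4/2 + 37*m^3/4 + 4*m^2 - 45*m/4 + 9/2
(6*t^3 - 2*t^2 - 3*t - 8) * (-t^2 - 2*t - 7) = -6*t^5 - 10*t^4 - 35*t^3 + 28*t^2 + 37*t + 56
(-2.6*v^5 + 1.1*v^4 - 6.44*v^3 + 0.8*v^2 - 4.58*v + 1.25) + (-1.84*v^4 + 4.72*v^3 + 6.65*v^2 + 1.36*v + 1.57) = -2.6*v^5 - 0.74*v^4 - 1.72*v^3 + 7.45*v^2 - 3.22*v + 2.82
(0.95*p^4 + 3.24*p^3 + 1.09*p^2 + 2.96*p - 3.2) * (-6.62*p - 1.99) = -6.289*p^5 - 23.3393*p^4 - 13.6634*p^3 - 21.7643*p^2 + 15.2936*p + 6.368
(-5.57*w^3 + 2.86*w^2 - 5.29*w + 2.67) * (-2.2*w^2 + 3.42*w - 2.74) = 12.254*w^5 - 25.3414*w^4 + 36.681*w^3 - 31.8022*w^2 + 23.626*w - 7.3158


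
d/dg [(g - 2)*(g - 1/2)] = 2*g - 5/2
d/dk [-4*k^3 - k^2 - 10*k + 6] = -12*k^2 - 2*k - 10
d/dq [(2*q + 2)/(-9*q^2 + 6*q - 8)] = 2*(9*q^2 + 18*q - 14)/(81*q^4 - 108*q^3 + 180*q^2 - 96*q + 64)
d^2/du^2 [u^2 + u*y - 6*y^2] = 2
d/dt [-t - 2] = -1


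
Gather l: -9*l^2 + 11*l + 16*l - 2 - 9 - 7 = -9*l^2 + 27*l - 18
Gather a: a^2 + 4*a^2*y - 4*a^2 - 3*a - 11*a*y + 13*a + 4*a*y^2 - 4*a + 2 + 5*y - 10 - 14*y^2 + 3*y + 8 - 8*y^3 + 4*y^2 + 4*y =a^2*(4*y - 3) + a*(4*y^2 - 11*y + 6) - 8*y^3 - 10*y^2 + 12*y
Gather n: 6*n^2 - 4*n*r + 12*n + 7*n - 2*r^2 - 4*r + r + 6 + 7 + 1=6*n^2 + n*(19 - 4*r) - 2*r^2 - 3*r + 14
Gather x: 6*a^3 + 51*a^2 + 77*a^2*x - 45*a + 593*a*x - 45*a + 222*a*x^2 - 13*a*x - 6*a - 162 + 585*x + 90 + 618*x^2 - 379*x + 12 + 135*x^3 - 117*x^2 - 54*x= 6*a^3 + 51*a^2 - 96*a + 135*x^3 + x^2*(222*a + 501) + x*(77*a^2 + 580*a + 152) - 60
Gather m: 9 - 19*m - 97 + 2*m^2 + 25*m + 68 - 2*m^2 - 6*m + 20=0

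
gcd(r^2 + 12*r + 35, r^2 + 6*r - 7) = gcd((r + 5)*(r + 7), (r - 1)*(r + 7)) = r + 7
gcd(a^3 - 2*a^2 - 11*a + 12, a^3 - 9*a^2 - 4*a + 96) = a^2 - a - 12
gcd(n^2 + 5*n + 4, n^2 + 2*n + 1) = n + 1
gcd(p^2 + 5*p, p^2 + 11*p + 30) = p + 5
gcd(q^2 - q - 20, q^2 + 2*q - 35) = q - 5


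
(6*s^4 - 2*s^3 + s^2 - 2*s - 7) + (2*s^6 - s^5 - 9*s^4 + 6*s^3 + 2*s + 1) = 2*s^6 - s^5 - 3*s^4 + 4*s^3 + s^2 - 6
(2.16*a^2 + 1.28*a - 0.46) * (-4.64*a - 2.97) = -10.0224*a^3 - 12.3544*a^2 - 1.6672*a + 1.3662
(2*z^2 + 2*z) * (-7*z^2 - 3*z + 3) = -14*z^4 - 20*z^3 + 6*z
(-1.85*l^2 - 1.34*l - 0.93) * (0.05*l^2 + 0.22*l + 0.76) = -0.0925*l^4 - 0.474*l^3 - 1.7473*l^2 - 1.223*l - 0.7068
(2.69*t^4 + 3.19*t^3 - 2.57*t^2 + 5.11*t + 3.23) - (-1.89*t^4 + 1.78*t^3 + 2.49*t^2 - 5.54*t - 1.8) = 4.58*t^4 + 1.41*t^3 - 5.06*t^2 + 10.65*t + 5.03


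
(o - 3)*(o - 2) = o^2 - 5*o + 6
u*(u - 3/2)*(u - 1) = u^3 - 5*u^2/2 + 3*u/2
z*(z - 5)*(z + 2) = z^3 - 3*z^2 - 10*z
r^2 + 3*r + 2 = (r + 1)*(r + 2)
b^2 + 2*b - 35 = (b - 5)*(b + 7)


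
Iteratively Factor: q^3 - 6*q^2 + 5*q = (q)*(q^2 - 6*q + 5) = q*(q - 5)*(q - 1)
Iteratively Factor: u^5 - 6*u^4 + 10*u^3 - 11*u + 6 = (u - 1)*(u^4 - 5*u^3 + 5*u^2 + 5*u - 6) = (u - 1)*(u + 1)*(u^3 - 6*u^2 + 11*u - 6) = (u - 2)*(u - 1)*(u + 1)*(u^2 - 4*u + 3) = (u - 3)*(u - 2)*(u - 1)*(u + 1)*(u - 1)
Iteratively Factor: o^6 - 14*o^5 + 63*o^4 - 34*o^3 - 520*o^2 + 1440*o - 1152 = (o + 3)*(o^5 - 17*o^4 + 114*o^3 - 376*o^2 + 608*o - 384) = (o - 4)*(o + 3)*(o^4 - 13*o^3 + 62*o^2 - 128*o + 96) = (o - 4)^2*(o + 3)*(o^3 - 9*o^2 + 26*o - 24) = (o - 4)^3*(o + 3)*(o^2 - 5*o + 6) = (o - 4)^3*(o - 2)*(o + 3)*(o - 3)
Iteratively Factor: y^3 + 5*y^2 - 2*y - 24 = (y - 2)*(y^2 + 7*y + 12) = (y - 2)*(y + 3)*(y + 4)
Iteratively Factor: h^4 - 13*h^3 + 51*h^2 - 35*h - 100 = (h - 5)*(h^3 - 8*h^2 + 11*h + 20) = (h - 5)*(h - 4)*(h^2 - 4*h - 5) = (h - 5)*(h - 4)*(h + 1)*(h - 5)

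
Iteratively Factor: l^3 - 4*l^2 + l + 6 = (l - 3)*(l^2 - l - 2) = (l - 3)*(l - 2)*(l + 1)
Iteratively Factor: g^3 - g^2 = (g - 1)*(g^2) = g*(g - 1)*(g)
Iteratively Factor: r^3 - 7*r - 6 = (r + 2)*(r^2 - 2*r - 3) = (r - 3)*(r + 2)*(r + 1)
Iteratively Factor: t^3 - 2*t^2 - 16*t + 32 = (t - 2)*(t^2 - 16) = (t - 4)*(t - 2)*(t + 4)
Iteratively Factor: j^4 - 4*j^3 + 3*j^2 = (j)*(j^3 - 4*j^2 + 3*j) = j^2*(j^2 - 4*j + 3) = j^2*(j - 3)*(j - 1)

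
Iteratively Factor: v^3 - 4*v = (v - 2)*(v^2 + 2*v) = (v - 2)*(v + 2)*(v)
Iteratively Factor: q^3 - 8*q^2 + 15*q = (q - 3)*(q^2 - 5*q) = (q - 5)*(q - 3)*(q)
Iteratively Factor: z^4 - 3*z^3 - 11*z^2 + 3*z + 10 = (z + 2)*(z^3 - 5*z^2 - z + 5) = (z - 5)*(z + 2)*(z^2 - 1) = (z - 5)*(z - 1)*(z + 2)*(z + 1)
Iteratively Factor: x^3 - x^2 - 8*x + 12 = (x - 2)*(x^2 + x - 6) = (x - 2)*(x + 3)*(x - 2)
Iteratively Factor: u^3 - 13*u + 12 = (u - 3)*(u^2 + 3*u - 4) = (u - 3)*(u - 1)*(u + 4)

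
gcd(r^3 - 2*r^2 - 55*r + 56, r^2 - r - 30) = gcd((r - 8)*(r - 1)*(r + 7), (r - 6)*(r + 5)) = 1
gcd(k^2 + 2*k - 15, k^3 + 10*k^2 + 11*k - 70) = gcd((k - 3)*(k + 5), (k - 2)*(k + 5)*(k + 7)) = k + 5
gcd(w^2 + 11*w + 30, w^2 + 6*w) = w + 6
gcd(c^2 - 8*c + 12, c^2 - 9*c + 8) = 1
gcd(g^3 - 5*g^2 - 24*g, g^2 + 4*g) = g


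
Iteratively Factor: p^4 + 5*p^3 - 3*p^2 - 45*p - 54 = (p - 3)*(p^3 + 8*p^2 + 21*p + 18) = (p - 3)*(p + 3)*(p^2 + 5*p + 6) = (p - 3)*(p + 3)^2*(p + 2)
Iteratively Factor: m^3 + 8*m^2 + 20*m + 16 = (m + 2)*(m^2 + 6*m + 8) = (m + 2)^2*(m + 4)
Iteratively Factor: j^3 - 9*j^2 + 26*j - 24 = (j - 4)*(j^2 - 5*j + 6) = (j - 4)*(j - 3)*(j - 2)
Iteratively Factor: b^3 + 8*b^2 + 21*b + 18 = (b + 2)*(b^2 + 6*b + 9) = (b + 2)*(b + 3)*(b + 3)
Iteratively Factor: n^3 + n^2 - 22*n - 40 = (n - 5)*(n^2 + 6*n + 8) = (n - 5)*(n + 2)*(n + 4)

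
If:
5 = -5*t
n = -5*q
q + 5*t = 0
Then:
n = -25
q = 5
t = -1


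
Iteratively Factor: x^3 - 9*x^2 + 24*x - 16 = (x - 4)*(x^2 - 5*x + 4) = (x - 4)^2*(x - 1)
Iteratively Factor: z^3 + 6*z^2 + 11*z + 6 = (z + 1)*(z^2 + 5*z + 6) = (z + 1)*(z + 2)*(z + 3)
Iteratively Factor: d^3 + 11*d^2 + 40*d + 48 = (d + 3)*(d^2 + 8*d + 16) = (d + 3)*(d + 4)*(d + 4)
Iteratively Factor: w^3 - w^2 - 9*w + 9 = (w - 1)*(w^2 - 9) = (w - 1)*(w + 3)*(w - 3)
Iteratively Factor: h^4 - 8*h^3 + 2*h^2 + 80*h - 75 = (h - 1)*(h^3 - 7*h^2 - 5*h + 75) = (h - 5)*(h - 1)*(h^2 - 2*h - 15) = (h - 5)*(h - 1)*(h + 3)*(h - 5)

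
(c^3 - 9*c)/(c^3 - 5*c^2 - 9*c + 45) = c/(c - 5)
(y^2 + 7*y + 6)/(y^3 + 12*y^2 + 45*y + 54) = (y + 1)/(y^2 + 6*y + 9)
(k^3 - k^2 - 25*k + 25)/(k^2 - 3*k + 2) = (k^2 - 25)/(k - 2)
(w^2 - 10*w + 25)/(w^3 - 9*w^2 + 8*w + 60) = (w - 5)/(w^2 - 4*w - 12)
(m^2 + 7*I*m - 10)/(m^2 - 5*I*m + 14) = (m + 5*I)/(m - 7*I)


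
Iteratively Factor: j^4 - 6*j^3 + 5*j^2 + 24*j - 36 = (j - 3)*(j^3 - 3*j^2 - 4*j + 12) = (j - 3)^2*(j^2 - 4) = (j - 3)^2*(j - 2)*(j + 2)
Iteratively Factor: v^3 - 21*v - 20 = (v + 1)*(v^2 - v - 20) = (v + 1)*(v + 4)*(v - 5)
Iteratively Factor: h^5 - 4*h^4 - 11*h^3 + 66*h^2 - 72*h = (h - 3)*(h^4 - h^3 - 14*h^2 + 24*h) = (h - 3)^2*(h^3 + 2*h^2 - 8*h) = (h - 3)^2*(h + 4)*(h^2 - 2*h) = h*(h - 3)^2*(h + 4)*(h - 2)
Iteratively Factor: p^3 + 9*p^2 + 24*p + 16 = (p + 4)*(p^2 + 5*p + 4) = (p + 1)*(p + 4)*(p + 4)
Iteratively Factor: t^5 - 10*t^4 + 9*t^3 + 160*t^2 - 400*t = (t - 4)*(t^4 - 6*t^3 - 15*t^2 + 100*t) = (t - 4)*(t + 4)*(t^3 - 10*t^2 + 25*t) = (t - 5)*(t - 4)*(t + 4)*(t^2 - 5*t) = (t - 5)^2*(t - 4)*(t + 4)*(t)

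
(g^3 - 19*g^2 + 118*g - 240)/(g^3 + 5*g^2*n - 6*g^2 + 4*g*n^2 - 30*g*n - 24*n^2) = (g^2 - 13*g + 40)/(g^2 + 5*g*n + 4*n^2)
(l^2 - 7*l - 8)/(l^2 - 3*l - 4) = (l - 8)/(l - 4)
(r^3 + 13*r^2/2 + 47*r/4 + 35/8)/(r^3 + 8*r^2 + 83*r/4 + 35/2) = (r + 1/2)/(r + 2)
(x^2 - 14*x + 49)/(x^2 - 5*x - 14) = (x - 7)/(x + 2)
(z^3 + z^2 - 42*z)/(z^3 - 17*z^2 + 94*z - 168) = z*(z + 7)/(z^2 - 11*z + 28)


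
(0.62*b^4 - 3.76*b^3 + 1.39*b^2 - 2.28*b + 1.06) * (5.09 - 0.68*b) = -0.4216*b^5 + 5.7126*b^4 - 20.0836*b^3 + 8.6255*b^2 - 12.326*b + 5.3954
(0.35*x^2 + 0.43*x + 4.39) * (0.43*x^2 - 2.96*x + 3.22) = 0.1505*x^4 - 0.8511*x^3 + 1.7419*x^2 - 11.6098*x + 14.1358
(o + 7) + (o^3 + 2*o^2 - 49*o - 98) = o^3 + 2*o^2 - 48*o - 91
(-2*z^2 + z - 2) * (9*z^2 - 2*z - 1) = -18*z^4 + 13*z^3 - 18*z^2 + 3*z + 2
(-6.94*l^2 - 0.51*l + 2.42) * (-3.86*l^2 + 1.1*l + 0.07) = 26.7884*l^4 - 5.6654*l^3 - 10.388*l^2 + 2.6263*l + 0.1694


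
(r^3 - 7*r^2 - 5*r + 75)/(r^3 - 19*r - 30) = (r - 5)/(r + 2)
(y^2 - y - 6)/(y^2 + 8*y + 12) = (y - 3)/(y + 6)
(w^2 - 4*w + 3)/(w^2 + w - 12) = (w - 1)/(w + 4)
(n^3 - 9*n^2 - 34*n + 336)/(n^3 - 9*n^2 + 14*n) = (n^2 - 2*n - 48)/(n*(n - 2))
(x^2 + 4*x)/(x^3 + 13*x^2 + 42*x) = (x + 4)/(x^2 + 13*x + 42)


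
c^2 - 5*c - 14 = (c - 7)*(c + 2)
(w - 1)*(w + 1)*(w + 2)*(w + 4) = w^4 + 6*w^3 + 7*w^2 - 6*w - 8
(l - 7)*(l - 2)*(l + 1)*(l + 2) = l^4 - 6*l^3 - 11*l^2 + 24*l + 28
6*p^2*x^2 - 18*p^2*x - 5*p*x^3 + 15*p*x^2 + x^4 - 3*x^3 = x*(-3*p + x)*(-2*p + x)*(x - 3)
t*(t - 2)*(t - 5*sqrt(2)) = t^3 - 5*sqrt(2)*t^2 - 2*t^2 + 10*sqrt(2)*t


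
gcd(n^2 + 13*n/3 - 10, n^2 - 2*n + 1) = 1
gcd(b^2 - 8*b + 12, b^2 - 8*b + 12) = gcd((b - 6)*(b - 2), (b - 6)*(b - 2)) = b^2 - 8*b + 12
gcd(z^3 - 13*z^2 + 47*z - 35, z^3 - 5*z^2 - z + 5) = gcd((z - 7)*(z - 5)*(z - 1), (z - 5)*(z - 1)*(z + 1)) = z^2 - 6*z + 5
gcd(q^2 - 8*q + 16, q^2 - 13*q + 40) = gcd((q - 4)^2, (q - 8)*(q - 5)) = 1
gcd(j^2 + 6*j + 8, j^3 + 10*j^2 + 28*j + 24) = j + 2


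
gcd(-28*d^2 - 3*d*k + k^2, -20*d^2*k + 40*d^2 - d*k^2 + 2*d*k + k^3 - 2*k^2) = 4*d + k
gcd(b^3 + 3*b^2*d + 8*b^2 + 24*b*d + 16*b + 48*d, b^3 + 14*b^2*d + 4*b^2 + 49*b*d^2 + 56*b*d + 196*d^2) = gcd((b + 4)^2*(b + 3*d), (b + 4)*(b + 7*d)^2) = b + 4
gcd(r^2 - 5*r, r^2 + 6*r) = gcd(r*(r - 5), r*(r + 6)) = r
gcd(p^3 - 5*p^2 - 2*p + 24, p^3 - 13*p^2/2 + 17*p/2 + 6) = p^2 - 7*p + 12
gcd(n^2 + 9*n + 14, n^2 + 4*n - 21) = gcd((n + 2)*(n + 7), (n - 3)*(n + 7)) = n + 7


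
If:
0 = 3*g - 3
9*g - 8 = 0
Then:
No Solution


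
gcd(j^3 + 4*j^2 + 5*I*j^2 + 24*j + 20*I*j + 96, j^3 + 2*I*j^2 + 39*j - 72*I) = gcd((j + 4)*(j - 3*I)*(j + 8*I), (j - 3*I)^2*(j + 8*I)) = j^2 + 5*I*j + 24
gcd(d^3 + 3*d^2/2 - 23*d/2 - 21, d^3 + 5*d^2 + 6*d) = d^2 + 5*d + 6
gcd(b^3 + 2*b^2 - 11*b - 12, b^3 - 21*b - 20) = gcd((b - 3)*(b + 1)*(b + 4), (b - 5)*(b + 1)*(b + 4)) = b^2 + 5*b + 4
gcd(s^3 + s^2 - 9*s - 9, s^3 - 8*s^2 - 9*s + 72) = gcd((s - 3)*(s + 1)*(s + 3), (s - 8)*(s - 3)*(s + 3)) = s^2 - 9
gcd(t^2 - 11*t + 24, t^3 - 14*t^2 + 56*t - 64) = t - 8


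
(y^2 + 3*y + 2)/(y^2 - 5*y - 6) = (y + 2)/(y - 6)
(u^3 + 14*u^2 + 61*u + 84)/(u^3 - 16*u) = (u^2 + 10*u + 21)/(u*(u - 4))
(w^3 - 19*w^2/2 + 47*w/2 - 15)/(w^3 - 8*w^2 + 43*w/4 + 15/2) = 2*(w - 1)/(2*w + 1)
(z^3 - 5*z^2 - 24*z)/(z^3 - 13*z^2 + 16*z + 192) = z/(z - 8)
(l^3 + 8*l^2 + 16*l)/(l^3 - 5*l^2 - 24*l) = (l^2 + 8*l + 16)/(l^2 - 5*l - 24)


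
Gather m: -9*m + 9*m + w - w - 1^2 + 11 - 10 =0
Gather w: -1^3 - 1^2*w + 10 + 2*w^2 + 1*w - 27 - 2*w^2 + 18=0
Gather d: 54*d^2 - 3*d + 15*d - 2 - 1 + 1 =54*d^2 + 12*d - 2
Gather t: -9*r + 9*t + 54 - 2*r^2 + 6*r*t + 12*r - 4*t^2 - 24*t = -2*r^2 + 3*r - 4*t^2 + t*(6*r - 15) + 54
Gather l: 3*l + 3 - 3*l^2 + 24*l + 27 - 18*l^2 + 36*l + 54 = -21*l^2 + 63*l + 84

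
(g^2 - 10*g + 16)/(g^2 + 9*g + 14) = (g^2 - 10*g + 16)/(g^2 + 9*g + 14)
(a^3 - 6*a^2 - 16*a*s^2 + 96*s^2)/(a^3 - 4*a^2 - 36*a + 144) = (a^2 - 16*s^2)/(a^2 + 2*a - 24)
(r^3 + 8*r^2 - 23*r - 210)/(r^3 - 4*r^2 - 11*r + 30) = (r^2 + 13*r + 42)/(r^2 + r - 6)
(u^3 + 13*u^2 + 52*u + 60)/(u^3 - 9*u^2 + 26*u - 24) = (u^3 + 13*u^2 + 52*u + 60)/(u^3 - 9*u^2 + 26*u - 24)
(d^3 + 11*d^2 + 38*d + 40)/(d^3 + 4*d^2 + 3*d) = (d^3 + 11*d^2 + 38*d + 40)/(d*(d^2 + 4*d + 3))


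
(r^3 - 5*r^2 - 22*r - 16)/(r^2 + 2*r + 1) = (r^2 - 6*r - 16)/(r + 1)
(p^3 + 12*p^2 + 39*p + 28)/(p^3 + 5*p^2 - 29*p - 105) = (p^2 + 5*p + 4)/(p^2 - 2*p - 15)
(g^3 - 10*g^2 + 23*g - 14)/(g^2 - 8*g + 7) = g - 2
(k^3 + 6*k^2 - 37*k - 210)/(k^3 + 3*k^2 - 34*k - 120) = (k + 7)/(k + 4)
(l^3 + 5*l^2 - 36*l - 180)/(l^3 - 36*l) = (l + 5)/l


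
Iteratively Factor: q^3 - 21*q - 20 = (q + 1)*(q^2 - q - 20) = (q - 5)*(q + 1)*(q + 4)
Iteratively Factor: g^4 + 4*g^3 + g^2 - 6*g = (g + 2)*(g^3 + 2*g^2 - 3*g) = g*(g + 2)*(g^2 + 2*g - 3) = g*(g + 2)*(g + 3)*(g - 1)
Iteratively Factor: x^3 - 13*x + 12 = (x - 3)*(x^2 + 3*x - 4) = (x - 3)*(x + 4)*(x - 1)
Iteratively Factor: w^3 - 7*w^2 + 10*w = (w)*(w^2 - 7*w + 10) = w*(w - 5)*(w - 2)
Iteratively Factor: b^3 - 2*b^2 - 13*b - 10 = (b - 5)*(b^2 + 3*b + 2) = (b - 5)*(b + 1)*(b + 2)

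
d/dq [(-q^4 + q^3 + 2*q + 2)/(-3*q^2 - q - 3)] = (6*q^5 + 10*q^3 - 3*q^2 + 12*q - 4)/(9*q^4 + 6*q^3 + 19*q^2 + 6*q + 9)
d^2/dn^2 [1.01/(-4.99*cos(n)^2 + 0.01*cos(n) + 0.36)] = (-100.596404*(1 - cos(n)^2)^2 + 0.151197*cos(n)^3 - 57.555759*cos(n)^2 - 0.298758*cos(n) + 104.225334)/(-4.99*cos(n)^2 + 0.01*cos(n) + 0.36)^3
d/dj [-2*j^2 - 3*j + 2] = -4*j - 3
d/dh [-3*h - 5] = -3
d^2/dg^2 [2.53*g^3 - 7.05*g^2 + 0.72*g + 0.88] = 15.18*g - 14.1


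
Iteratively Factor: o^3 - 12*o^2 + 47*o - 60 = (o - 4)*(o^2 - 8*o + 15) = (o - 4)*(o - 3)*(o - 5)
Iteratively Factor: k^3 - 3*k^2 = (k)*(k^2 - 3*k) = k*(k - 3)*(k)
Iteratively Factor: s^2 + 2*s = (s)*(s + 2)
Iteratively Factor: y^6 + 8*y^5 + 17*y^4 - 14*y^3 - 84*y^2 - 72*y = (y + 2)*(y^5 + 6*y^4 + 5*y^3 - 24*y^2 - 36*y) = (y + 2)*(y + 3)*(y^4 + 3*y^3 - 4*y^2 - 12*y) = y*(y + 2)*(y + 3)*(y^3 + 3*y^2 - 4*y - 12) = y*(y + 2)*(y + 3)^2*(y^2 - 4) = y*(y + 2)^2*(y + 3)^2*(y - 2)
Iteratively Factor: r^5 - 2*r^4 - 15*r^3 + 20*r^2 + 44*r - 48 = (r - 1)*(r^4 - r^3 - 16*r^2 + 4*r + 48) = (r - 1)*(r + 2)*(r^3 - 3*r^2 - 10*r + 24) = (r - 1)*(r + 2)*(r + 3)*(r^2 - 6*r + 8) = (r - 2)*(r - 1)*(r + 2)*(r + 3)*(r - 4)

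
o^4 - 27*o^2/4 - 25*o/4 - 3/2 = (o - 3)*(o + 1/2)^2*(o + 2)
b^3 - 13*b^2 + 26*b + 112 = (b - 8)*(b - 7)*(b + 2)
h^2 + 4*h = h*(h + 4)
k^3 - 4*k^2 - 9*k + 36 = (k - 4)*(k - 3)*(k + 3)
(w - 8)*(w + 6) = w^2 - 2*w - 48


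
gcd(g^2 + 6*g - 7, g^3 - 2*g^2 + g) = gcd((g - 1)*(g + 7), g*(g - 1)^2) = g - 1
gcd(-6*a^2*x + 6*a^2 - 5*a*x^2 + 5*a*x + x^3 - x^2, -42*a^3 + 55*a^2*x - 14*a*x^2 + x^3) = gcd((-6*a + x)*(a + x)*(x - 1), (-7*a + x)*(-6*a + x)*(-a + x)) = -6*a + x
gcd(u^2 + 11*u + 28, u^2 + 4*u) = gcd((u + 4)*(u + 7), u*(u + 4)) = u + 4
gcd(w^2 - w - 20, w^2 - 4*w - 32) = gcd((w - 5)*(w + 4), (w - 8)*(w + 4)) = w + 4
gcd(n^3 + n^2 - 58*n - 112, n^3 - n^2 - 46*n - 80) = n^2 - 6*n - 16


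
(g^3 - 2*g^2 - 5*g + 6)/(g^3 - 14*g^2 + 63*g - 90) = (g^2 + g - 2)/(g^2 - 11*g + 30)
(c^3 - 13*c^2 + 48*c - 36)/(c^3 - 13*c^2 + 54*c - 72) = (c^2 - 7*c + 6)/(c^2 - 7*c + 12)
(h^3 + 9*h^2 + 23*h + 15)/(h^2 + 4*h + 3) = h + 5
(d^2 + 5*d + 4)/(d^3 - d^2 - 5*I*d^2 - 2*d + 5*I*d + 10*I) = (d + 4)/(d^2 - d*(2 + 5*I) + 10*I)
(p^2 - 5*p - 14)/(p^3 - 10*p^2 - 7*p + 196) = (p + 2)/(p^2 - 3*p - 28)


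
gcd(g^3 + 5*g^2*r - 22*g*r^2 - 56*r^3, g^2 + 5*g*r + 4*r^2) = 1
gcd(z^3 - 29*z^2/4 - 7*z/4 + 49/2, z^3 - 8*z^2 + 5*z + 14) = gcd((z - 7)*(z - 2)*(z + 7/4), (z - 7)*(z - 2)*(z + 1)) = z^2 - 9*z + 14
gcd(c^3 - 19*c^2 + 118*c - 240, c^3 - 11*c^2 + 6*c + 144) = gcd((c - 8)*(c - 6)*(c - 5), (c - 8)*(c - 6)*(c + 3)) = c^2 - 14*c + 48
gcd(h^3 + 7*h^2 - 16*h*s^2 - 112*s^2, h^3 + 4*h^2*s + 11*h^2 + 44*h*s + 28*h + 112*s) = h^2 + 4*h*s + 7*h + 28*s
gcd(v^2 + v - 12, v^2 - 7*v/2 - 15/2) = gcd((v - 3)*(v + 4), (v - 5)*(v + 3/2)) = 1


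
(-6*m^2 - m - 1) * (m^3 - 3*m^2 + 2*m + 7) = -6*m^5 + 17*m^4 - 10*m^3 - 41*m^2 - 9*m - 7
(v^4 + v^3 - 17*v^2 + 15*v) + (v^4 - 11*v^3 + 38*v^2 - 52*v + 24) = 2*v^4 - 10*v^3 + 21*v^2 - 37*v + 24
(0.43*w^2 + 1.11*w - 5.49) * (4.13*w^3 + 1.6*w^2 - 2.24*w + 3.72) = 1.7759*w^5 + 5.2723*w^4 - 21.8609*w^3 - 9.6708*w^2 + 16.4268*w - 20.4228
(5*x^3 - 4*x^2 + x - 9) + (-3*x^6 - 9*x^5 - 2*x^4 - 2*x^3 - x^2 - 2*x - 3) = -3*x^6 - 9*x^5 - 2*x^4 + 3*x^3 - 5*x^2 - x - 12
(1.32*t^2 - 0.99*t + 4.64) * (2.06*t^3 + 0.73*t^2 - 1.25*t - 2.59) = 2.7192*t^5 - 1.0758*t^4 + 7.1857*t^3 + 1.2059*t^2 - 3.2359*t - 12.0176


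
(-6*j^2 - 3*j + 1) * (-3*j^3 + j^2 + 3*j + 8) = 18*j^5 + 3*j^4 - 24*j^3 - 56*j^2 - 21*j + 8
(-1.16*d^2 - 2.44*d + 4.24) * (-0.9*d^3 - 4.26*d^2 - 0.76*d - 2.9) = 1.044*d^5 + 7.1376*d^4 + 7.46*d^3 - 12.844*d^2 + 3.8536*d - 12.296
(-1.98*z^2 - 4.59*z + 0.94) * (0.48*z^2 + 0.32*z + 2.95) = -0.9504*z^4 - 2.8368*z^3 - 6.8586*z^2 - 13.2397*z + 2.773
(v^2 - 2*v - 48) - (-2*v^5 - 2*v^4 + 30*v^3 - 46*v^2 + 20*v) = 2*v^5 + 2*v^4 - 30*v^3 + 47*v^2 - 22*v - 48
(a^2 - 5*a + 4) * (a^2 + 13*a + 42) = a^4 + 8*a^3 - 19*a^2 - 158*a + 168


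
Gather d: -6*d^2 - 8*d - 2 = -6*d^2 - 8*d - 2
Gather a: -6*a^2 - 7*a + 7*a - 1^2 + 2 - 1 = -6*a^2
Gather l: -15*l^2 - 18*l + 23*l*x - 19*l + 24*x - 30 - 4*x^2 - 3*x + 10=-15*l^2 + l*(23*x - 37) - 4*x^2 + 21*x - 20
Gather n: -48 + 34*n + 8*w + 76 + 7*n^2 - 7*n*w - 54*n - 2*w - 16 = 7*n^2 + n*(-7*w - 20) + 6*w + 12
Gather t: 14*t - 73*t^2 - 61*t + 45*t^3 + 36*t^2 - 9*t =45*t^3 - 37*t^2 - 56*t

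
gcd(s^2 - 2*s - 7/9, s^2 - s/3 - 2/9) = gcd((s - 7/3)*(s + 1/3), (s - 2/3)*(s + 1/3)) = s + 1/3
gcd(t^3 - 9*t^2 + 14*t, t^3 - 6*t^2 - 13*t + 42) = t^2 - 9*t + 14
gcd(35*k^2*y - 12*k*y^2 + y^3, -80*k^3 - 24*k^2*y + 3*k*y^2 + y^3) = -5*k + y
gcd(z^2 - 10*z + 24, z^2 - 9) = 1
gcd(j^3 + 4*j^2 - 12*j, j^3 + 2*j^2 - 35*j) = j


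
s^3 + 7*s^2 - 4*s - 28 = (s - 2)*(s + 2)*(s + 7)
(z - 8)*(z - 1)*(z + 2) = z^3 - 7*z^2 - 10*z + 16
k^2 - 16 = (k - 4)*(k + 4)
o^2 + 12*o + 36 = (o + 6)^2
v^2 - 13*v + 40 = (v - 8)*(v - 5)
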